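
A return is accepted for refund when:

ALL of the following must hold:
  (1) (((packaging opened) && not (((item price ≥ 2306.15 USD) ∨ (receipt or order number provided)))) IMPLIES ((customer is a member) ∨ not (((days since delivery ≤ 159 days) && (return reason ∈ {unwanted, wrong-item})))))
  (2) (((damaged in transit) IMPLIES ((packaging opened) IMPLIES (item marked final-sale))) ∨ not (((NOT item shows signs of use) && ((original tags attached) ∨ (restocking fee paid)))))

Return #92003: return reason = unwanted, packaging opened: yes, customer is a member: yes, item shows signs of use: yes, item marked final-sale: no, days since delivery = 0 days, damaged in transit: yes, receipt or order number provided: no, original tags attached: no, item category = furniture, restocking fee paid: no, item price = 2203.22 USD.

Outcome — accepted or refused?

Accepted

Atomic conditions:
  packaging opened: yes → true
  item price ≥ 2306.15 USD: 2203.22 ≥ 2306.15 is false
  receipt or order number provided: no → false
  customer is a member: yes → true
  days since delivery ≤ 159 days: 0 ≤ 159 is true
  return reason ∈ {unwanted, wrong-item}: unwanted is in the set → true
  damaged in transit: yes → true
  item marked final-sale: no → false
  NOT item shows signs of use: yes → false
  original tags attached: no → false
  restocking fee paid: no → false
Combine:
[1.1.2.1] false OR false = false
[1.1.2] NOT false = true
[1.1] true AND true = true
[1.2.2.1] true AND true = true
[1.2.2] NOT true = false
[1.2] true OR false = true
[1] true → true = true
[2.1.2] true → false = false
[2.1] true → false = false
[2.2.1.2] false OR false = false
[2.2.1] false AND false = false
[2.2] NOT false = true
[2] false OR true = true
[root] true AND true = true
Overall: true → accepted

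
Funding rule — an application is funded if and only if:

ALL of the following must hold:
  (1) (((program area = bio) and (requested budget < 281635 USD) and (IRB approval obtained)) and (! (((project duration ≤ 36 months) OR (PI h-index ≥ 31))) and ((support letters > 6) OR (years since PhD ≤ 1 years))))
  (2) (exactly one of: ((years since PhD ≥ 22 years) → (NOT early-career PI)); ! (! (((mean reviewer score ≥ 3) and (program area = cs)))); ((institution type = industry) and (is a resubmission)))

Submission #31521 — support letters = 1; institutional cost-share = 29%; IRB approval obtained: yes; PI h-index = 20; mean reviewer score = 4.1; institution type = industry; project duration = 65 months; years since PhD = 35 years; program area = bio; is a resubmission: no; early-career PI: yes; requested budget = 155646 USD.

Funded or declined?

Atomic conditions:
  program area = bio: bio == bio is true
  requested budget < 281635 USD: 155646 < 281635 is true
  IRB approval obtained: yes → true
  project duration ≤ 36 months: 65 ≤ 36 is false
  PI h-index ≥ 31: 20 ≥ 31 is false
  support letters > 6: 1 > 6 is false
  years since PhD ≤ 1 years: 35 ≤ 1 is false
  years since PhD ≥ 22 years: 35 ≥ 22 is true
  NOT early-career PI: yes → false
  mean reviewer score ≥ 3: 4.1 ≥ 3 is true
  program area = cs: bio == cs is false
  institution type = industry: industry == industry is true
  is a resubmission: no → false
Combine:
[1.1] true AND true AND true = true
[1.2.1.1] false OR false = false
[1.2.1] NOT false = true
[1.2.2] false OR false = false
[1.2] true AND false = false
[1] true AND false = false
[2.1] true → false = false
[2.2.1.1] true AND false = false
[2.2.1] NOT false = true
[2.2] NOT true = false
[2.3] true AND false = false
[2] exactly-one(false, false, false) = false
[root] false AND false = false
Overall: false → declined

Declined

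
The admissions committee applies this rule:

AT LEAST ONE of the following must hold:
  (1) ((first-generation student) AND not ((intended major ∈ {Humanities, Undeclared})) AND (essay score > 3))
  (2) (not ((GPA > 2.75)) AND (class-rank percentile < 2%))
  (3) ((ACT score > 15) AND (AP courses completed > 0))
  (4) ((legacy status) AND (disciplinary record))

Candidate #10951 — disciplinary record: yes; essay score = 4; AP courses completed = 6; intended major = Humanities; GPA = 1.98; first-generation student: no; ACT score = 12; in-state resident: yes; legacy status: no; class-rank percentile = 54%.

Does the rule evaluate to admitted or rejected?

Atomic conditions:
  first-generation student: no → false
  intended major ∈ {Humanities, Undeclared}: Humanities is in the set → true
  essay score > 3: 4 > 3 is true
  GPA > 2.75: 1.98 > 2.75 is false
  class-rank percentile < 2%: 54 < 2 is false
  ACT score > 15: 12 > 15 is false
  AP courses completed > 0: 6 > 0 is true
  legacy status: no → false
  disciplinary record: yes → true
Combine:
[1.2] NOT true = false
[1] false AND false AND true = false
[2.1] NOT false = true
[2] true AND false = false
[3] false AND true = false
[4] false AND true = false
[root] false OR false OR false OR false = false
Overall: false → rejected

Rejected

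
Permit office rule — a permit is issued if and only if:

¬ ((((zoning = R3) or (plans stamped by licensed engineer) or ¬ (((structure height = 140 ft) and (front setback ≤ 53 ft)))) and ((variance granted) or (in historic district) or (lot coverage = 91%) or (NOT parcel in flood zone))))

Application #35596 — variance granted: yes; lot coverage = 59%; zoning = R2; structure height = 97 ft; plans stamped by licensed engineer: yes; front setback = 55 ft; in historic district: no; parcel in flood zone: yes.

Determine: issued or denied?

Atomic conditions:
  zoning = R3: R2 == R3 is false
  plans stamped by licensed engineer: yes → true
  structure height = 140 ft: 97 == 140 is false
  front setback ≤ 53 ft: 55 ≤ 53 is false
  variance granted: yes → true
  in historic district: no → false
  lot coverage = 91%: 59 == 91 is false
  NOT parcel in flood zone: yes → false
Combine:
[1.1.3.1] false AND false = false
[1.1.3] NOT false = true
[1.1] false OR true OR true = true
[1.2] true OR false OR false OR false = true
[1] true AND true = true
[root] NOT true = false
Overall: false → denied

Denied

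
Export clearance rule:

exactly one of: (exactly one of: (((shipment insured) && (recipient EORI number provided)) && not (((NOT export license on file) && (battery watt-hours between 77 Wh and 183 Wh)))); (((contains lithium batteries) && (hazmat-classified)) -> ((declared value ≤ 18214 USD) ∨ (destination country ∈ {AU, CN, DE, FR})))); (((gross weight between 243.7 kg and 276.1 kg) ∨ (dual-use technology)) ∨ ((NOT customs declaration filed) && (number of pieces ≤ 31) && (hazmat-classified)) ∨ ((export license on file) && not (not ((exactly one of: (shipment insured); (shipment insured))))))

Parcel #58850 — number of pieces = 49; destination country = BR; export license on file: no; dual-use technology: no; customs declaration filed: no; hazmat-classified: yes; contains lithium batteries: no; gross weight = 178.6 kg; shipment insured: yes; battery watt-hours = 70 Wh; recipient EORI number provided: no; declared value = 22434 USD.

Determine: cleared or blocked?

Atomic conditions:
  shipment insured: yes → true
  recipient EORI number provided: no → false
  NOT export license on file: no → true
  battery watt-hours between 77 Wh and 183 Wh: 70 in [77, 183] is false
  contains lithium batteries: no → false
  hazmat-classified: yes → true
  declared value ≤ 18214 USD: 22434 ≤ 18214 is false
  destination country ∈ {AU, CN, DE, FR}: BR is not in the set → false
  gross weight between 243.7 kg and 276.1 kg: 178.6 in [243.7, 276.1] is false
  dual-use technology: no → false
  NOT customs declaration filed: no → true
  number of pieces ≤ 31: 49 ≤ 31 is false
  export license on file: no → false
Combine:
[1.1.1] true AND false = false
[1.1.2.1] true AND false = false
[1.1.2] NOT false = true
[1.1] false AND true = false
[1.2.1] false AND true = false
[1.2.2] false OR false = false
[1.2] false → false (antecedent false ⇒ implication holds) = true
[1] exactly-one(false, true) = true
[2.1] false OR false = false
[2.2] true AND false AND true = false
[2.3.2.1.1] exactly-one(true, true) = false
[2.3.2.1] NOT false = true
[2.3.2] NOT true = false
[2.3] false AND false = false
[2] false OR false OR false = false
[root] exactly-one(true, false) = true
Overall: true → cleared

Cleared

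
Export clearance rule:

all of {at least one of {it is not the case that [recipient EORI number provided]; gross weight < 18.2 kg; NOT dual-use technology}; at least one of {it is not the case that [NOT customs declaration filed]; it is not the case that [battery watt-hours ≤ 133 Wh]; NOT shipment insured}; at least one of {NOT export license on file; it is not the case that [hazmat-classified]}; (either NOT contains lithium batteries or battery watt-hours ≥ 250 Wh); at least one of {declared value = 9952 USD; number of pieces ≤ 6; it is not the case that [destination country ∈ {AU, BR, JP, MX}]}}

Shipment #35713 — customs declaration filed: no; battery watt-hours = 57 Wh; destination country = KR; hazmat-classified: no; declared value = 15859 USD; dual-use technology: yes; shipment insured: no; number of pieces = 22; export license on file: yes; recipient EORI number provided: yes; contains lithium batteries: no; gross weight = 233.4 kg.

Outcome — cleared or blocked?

Atomic conditions:
  recipient EORI number provided: yes → true
  gross weight < 18.2 kg: 233.4 < 18.2 is false
  NOT dual-use technology: yes → false
  NOT customs declaration filed: no → true
  battery watt-hours ≤ 133 Wh: 57 ≤ 133 is true
  NOT shipment insured: no → true
  NOT export license on file: yes → false
  hazmat-classified: no → false
  NOT contains lithium batteries: no → true
  battery watt-hours ≥ 250 Wh: 57 ≥ 250 is false
  declared value = 9952 USD: 15859 == 9952 is false
  number of pieces ≤ 6: 22 ≤ 6 is false
  destination country ∈ {AU, BR, JP, MX}: KR is not in the set → false
Combine:
[1.1] NOT true = false
[1] false OR false OR false = false
[2.1] NOT true = false
[2.2] NOT true = false
[2] false OR false OR true = true
[3.2] NOT false = true
[3] false OR true = true
[4] true OR false = true
[5.3] NOT false = true
[5] false OR false OR true = true
[root] false AND true AND true AND true AND true = false
Overall: false → blocked

Blocked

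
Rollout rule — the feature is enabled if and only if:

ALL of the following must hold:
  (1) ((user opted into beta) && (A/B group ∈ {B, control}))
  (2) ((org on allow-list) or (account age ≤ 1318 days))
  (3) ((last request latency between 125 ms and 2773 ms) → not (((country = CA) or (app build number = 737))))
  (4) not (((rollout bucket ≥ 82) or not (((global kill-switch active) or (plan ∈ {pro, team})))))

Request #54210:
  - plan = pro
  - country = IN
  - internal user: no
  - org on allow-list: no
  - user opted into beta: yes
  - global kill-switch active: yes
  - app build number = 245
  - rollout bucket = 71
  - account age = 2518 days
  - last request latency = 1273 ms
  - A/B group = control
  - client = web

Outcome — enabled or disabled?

Atomic conditions:
  user opted into beta: yes → true
  A/B group ∈ {B, control}: control is in the set → true
  org on allow-list: no → false
  account age ≤ 1318 days: 2518 ≤ 1318 is false
  last request latency between 125 ms and 2773 ms: 1273 in [125, 2773] is true
  country = CA: IN == CA is false
  app build number = 737: 245 == 737 is false
  rollout bucket ≥ 82: 71 ≥ 82 is false
  global kill-switch active: yes → true
  plan ∈ {pro, team}: pro is in the set → true
Combine:
[1] true AND true = true
[2] false OR false = false
[3.2.1] false OR false = false
[3.2] NOT false = true
[3] true → true = true
[4.1.2.1] true OR true = true
[4.1.2] NOT true = false
[4.1] false OR false = false
[4] NOT false = true
[root] true AND false AND true AND true = false
Overall: false → disabled

Disabled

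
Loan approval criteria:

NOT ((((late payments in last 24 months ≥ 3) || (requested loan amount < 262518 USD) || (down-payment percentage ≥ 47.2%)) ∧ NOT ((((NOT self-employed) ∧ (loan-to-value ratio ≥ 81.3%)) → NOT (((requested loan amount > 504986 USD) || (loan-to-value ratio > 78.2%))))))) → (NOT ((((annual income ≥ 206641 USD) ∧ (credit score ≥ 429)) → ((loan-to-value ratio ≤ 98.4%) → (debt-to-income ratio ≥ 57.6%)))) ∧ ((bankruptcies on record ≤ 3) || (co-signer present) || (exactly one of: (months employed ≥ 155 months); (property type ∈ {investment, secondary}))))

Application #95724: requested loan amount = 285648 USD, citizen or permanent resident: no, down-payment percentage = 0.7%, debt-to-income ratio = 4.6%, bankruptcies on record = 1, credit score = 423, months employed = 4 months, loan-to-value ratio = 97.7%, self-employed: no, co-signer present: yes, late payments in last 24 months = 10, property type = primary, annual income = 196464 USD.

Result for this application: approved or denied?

Approved

Atomic conditions:
  late payments in last 24 months ≥ 3: 10 ≥ 3 is true
  requested loan amount < 262518 USD: 285648 < 262518 is false
  down-payment percentage ≥ 47.2%: 0.7 ≥ 47.2 is false
  NOT self-employed: no → true
  loan-to-value ratio ≥ 81.3%: 97.7 ≥ 81.3 is true
  requested loan amount > 504986 USD: 285648 > 504986 is false
  loan-to-value ratio > 78.2%: 97.7 > 78.2 is true
  annual income ≥ 206641 USD: 196464 ≥ 206641 is false
  credit score ≥ 429: 423 ≥ 429 is false
  loan-to-value ratio ≤ 98.4%: 97.7 ≤ 98.4 is true
  debt-to-income ratio ≥ 57.6%: 4.6 ≥ 57.6 is false
  bankruptcies on record ≤ 3: 1 ≤ 3 is true
  co-signer present: yes → true
  months employed ≥ 155 months: 4 ≥ 155 is false
  property type ∈ {investment, secondary}: primary is not in the set → false
Combine:
[1.1.1] true OR false OR false = true
[1.1.2.1.1] true AND true = true
[1.1.2.1.2.1] false OR true = true
[1.1.2.1.2] NOT true = false
[1.1.2.1] true → false = false
[1.1.2] NOT false = true
[1.1] true AND true = true
[1] NOT true = false
[2.1.1.1] false AND false = false
[2.1.1.2] true → false = false
[2.1.1] false → false (antecedent false ⇒ implication holds) = true
[2.1] NOT true = false
[2.2.3] exactly-one(false, false) = false
[2.2] true OR true OR false = true
[2] false AND true = false
[root] false → false (antecedent false ⇒ implication holds) = true
Overall: true → approved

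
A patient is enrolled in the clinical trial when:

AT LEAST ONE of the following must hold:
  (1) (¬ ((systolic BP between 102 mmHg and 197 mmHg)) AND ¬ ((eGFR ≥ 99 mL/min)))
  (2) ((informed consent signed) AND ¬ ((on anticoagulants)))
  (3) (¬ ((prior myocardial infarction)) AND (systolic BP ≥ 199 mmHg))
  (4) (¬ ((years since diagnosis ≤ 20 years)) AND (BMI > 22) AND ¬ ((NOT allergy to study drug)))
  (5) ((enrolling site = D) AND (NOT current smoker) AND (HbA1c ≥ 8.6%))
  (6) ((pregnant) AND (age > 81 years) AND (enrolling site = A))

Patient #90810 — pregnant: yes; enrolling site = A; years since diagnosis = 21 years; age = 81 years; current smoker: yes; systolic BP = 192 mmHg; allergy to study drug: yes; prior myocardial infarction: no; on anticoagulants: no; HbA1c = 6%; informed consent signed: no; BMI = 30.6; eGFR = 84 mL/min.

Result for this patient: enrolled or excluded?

Enrolled

Atomic conditions:
  systolic BP between 102 mmHg and 197 mmHg: 192 in [102, 197] is true
  eGFR ≥ 99 mL/min: 84 ≥ 99 is false
  informed consent signed: no → false
  on anticoagulants: no → false
  prior myocardial infarction: no → false
  systolic BP ≥ 199 mmHg: 192 ≥ 199 is false
  years since diagnosis ≤ 20 years: 21 ≤ 20 is false
  BMI > 22: 30.6 > 22 is true
  NOT allergy to study drug: yes → false
  enrolling site = D: A == D is false
  NOT current smoker: yes → false
  HbA1c ≥ 8.6%: 6 ≥ 8.6 is false
  pregnant: yes → true
  age > 81 years: 81 > 81 is false
  enrolling site = A: A == A is true
Combine:
[1.1] NOT true = false
[1.2] NOT false = true
[1] false AND true = false
[2.2] NOT false = true
[2] false AND true = false
[3.1] NOT false = true
[3] true AND false = false
[4.1] NOT false = true
[4.3] NOT false = true
[4] true AND true AND true = true
[5] false AND false AND false = false
[6] true AND false AND true = false
[root] false OR false OR false OR true OR false OR false = true
Overall: true → enrolled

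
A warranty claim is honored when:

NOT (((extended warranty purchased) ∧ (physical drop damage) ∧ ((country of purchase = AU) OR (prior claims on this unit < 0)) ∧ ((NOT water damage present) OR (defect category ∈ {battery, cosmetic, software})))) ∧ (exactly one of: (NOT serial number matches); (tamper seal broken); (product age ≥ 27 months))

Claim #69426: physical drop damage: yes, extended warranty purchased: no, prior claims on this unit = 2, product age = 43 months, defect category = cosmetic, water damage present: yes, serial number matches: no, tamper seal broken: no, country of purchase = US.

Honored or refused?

Refused

Atomic conditions:
  extended warranty purchased: no → false
  physical drop damage: yes → true
  country of purchase = AU: US == AU is false
  prior claims on this unit < 0: 2 < 0 is false
  NOT water damage present: yes → false
  defect category ∈ {battery, cosmetic, software}: cosmetic is in the set → true
  NOT serial number matches: no → true
  tamper seal broken: no → false
  product age ≥ 27 months: 43 ≥ 27 is true
Combine:
[1.1.3] false OR false = false
[1.1.4] false OR true = true
[1.1] false AND true AND false AND true = false
[1] NOT false = true
[2] exactly-one(true, false, true) = false
[root] true AND false = false
Overall: false → refused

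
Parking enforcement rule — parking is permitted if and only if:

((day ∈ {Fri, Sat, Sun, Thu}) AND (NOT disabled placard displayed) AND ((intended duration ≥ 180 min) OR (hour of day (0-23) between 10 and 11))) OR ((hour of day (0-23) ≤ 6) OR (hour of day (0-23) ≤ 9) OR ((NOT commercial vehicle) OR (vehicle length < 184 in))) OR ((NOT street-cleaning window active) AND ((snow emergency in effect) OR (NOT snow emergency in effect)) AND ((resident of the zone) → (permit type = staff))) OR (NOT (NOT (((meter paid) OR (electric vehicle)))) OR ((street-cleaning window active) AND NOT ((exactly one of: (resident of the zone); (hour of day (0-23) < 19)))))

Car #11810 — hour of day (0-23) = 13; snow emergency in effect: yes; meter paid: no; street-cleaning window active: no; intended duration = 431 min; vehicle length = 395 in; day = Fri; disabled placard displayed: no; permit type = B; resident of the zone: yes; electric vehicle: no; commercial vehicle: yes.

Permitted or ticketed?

Permitted

Atomic conditions:
  day ∈ {Fri, Sat, Sun, Thu}: Fri is in the set → true
  NOT disabled placard displayed: no → true
  intended duration ≥ 180 min: 431 ≥ 180 is true
  hour of day (0-23) between 10 and 11: 13 in [10, 11] is false
  hour of day (0-23) ≤ 6: 13 ≤ 6 is false
  hour of day (0-23) ≤ 9: 13 ≤ 9 is false
  NOT commercial vehicle: yes → false
  vehicle length < 184 in: 395 < 184 is false
  NOT street-cleaning window active: no → true
  snow emergency in effect: yes → true
  NOT snow emergency in effect: yes → false
  resident of the zone: yes → true
  permit type = staff: B == staff is false
  meter paid: no → false
  electric vehicle: no → false
  street-cleaning window active: no → false
  hour of day (0-23) < 19: 13 < 19 is true
Combine:
[1.3] true OR false = true
[1] true AND true AND true = true
[2.3] false OR false = false
[2] false OR false OR false = false
[3.2] true OR false = true
[3.3] true → false = false
[3] true AND true AND false = false
[4.1.1.1] false OR false = false
[4.1.1] NOT false = true
[4.1] NOT true = false
[4.2.2.1] exactly-one(true, true) = false
[4.2.2] NOT false = true
[4.2] false AND true = false
[4] false OR false = false
[root] true OR false OR false OR false = true
Overall: true → permitted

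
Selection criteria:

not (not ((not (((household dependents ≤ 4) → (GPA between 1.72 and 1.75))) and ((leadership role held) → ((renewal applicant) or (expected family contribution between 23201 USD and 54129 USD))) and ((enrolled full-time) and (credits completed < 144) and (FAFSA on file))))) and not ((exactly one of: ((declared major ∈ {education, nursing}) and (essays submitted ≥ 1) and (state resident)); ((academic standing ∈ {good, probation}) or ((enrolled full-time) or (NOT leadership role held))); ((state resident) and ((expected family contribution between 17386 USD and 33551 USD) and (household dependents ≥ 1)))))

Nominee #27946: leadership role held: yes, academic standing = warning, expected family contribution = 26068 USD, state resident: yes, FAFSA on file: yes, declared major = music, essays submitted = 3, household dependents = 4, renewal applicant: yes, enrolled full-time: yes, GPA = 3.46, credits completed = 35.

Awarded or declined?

Awarded

Atomic conditions:
  household dependents ≤ 4: 4 ≤ 4 is true
  GPA between 1.72 and 1.75: 3.46 in [1.72, 1.75] is false
  leadership role held: yes → true
  renewal applicant: yes → true
  expected family contribution between 23201 USD and 54129 USD: 26068 in [23201, 54129] is true
  enrolled full-time: yes → true
  credits completed < 144: 35 < 144 is true
  FAFSA on file: yes → true
  declared major ∈ {education, nursing}: music is not in the set → false
  essays submitted ≥ 1: 3 ≥ 1 is true
  state resident: yes → true
  academic standing ∈ {good, probation}: warning is not in the set → false
  NOT leadership role held: yes → false
  expected family contribution between 17386 USD and 33551 USD: 26068 in [17386, 33551] is true
  household dependents ≥ 1: 4 ≥ 1 is true
Combine:
[1.1.1.1.1] true → false = false
[1.1.1.1] NOT false = true
[1.1.1.2.2] true OR true = true
[1.1.1.2] true → true = true
[1.1.1.3] true AND true AND true = true
[1.1.1] true AND true AND true = true
[1.1] NOT true = false
[1] NOT false = true
[2.1.1] false AND true AND true = false
[2.1.2.2] true OR false = true
[2.1.2] false OR true = true
[2.1.3.2] true AND true = true
[2.1.3] true AND true = true
[2.1] exactly-one(false, true, true) = false
[2] NOT false = true
[root] true AND true = true
Overall: true → awarded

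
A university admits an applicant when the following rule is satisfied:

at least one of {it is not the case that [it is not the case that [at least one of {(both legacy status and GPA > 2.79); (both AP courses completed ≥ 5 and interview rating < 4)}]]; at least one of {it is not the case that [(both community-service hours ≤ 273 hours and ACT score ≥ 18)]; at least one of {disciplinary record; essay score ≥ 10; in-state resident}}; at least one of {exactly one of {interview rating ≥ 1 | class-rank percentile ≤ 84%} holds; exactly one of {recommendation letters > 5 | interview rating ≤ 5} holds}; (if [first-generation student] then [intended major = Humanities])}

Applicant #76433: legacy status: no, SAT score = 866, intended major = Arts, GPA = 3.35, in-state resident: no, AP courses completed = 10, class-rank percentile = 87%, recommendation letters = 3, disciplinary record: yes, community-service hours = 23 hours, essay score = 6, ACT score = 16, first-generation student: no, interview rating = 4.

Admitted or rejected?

Atomic conditions:
  legacy status: no → false
  GPA > 2.79: 3.35 > 2.79 is true
  AP courses completed ≥ 5: 10 ≥ 5 is true
  interview rating < 4: 4 < 4 is false
  community-service hours ≤ 273 hours: 23 ≤ 273 is true
  ACT score ≥ 18: 16 ≥ 18 is false
  disciplinary record: yes → true
  essay score ≥ 10: 6 ≥ 10 is false
  in-state resident: no → false
  interview rating ≥ 1: 4 ≥ 1 is true
  class-rank percentile ≤ 84%: 87 ≤ 84 is false
  recommendation letters > 5: 3 > 5 is false
  interview rating ≤ 5: 4 ≤ 5 is true
  first-generation student: no → false
  intended major = Humanities: Arts == Humanities is false
Combine:
[1.1.1.1] false AND true = false
[1.1.1.2] true AND false = false
[1.1.1] false OR false = false
[1.1] NOT false = true
[1] NOT true = false
[2.1.1] true AND false = false
[2.1] NOT false = true
[2.2] true OR false OR false = true
[2] true OR true = true
[3.1] exactly-one(true, false) = true
[3.2] exactly-one(false, true) = true
[3] true OR true = true
[4] false → false (antecedent false ⇒ implication holds) = true
[root] false OR true OR true OR true = true
Overall: true → admitted

Admitted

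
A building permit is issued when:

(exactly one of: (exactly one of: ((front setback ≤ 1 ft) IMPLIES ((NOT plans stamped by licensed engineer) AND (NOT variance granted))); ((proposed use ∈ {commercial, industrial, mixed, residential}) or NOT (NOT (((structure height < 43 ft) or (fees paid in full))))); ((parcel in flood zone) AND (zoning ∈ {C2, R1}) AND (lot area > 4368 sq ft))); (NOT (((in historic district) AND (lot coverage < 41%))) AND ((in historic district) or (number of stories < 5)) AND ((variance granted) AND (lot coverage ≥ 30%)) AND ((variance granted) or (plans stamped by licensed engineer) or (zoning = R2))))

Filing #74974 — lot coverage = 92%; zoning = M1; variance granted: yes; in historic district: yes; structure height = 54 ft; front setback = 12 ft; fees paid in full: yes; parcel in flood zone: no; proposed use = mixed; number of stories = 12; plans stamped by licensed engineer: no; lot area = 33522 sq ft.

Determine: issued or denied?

Atomic conditions:
  front setback ≤ 1 ft: 12 ≤ 1 is false
  NOT plans stamped by licensed engineer: no → true
  NOT variance granted: yes → false
  proposed use ∈ {commercial, industrial, mixed, residential}: mixed is in the set → true
  structure height < 43 ft: 54 < 43 is false
  fees paid in full: yes → true
  parcel in flood zone: no → false
  zoning ∈ {C2, R1}: M1 is not in the set → false
  lot area > 4368 sq ft: 33522 > 4368 is true
  in historic district: yes → true
  lot coverage < 41%: 92 < 41 is false
  number of stories < 5: 12 < 5 is false
  variance granted: yes → true
  lot coverage ≥ 30%: 92 ≥ 30 is true
  plans stamped by licensed engineer: no → false
  zoning = R2: M1 == R2 is false
Combine:
[1.1.2] true AND false = false
[1.1] false → false (antecedent false ⇒ implication holds) = true
[1.2.2.1.1] false OR true = true
[1.2.2.1] NOT true = false
[1.2.2] NOT false = true
[1.2] true OR true = true
[1.3] false AND false AND true = false
[1] exactly-one(true, true, false) = false
[2.1.1] true AND false = false
[2.1] NOT false = true
[2.2] true OR false = true
[2.3] true AND true = true
[2.4] true OR false OR false = true
[2] true AND true AND true AND true = true
[root] exactly-one(false, true) = true
Overall: true → issued

Issued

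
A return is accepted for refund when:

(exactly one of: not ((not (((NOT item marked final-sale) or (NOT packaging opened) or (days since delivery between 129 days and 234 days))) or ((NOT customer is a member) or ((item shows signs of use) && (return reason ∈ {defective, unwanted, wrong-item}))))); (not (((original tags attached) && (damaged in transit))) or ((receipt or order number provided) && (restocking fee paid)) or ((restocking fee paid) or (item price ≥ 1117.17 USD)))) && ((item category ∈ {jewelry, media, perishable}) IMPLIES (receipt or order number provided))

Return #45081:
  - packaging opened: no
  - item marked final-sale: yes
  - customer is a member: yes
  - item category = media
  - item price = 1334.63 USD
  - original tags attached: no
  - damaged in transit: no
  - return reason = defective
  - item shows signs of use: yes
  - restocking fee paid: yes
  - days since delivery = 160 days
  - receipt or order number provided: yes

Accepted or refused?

Accepted

Atomic conditions:
  NOT item marked final-sale: yes → false
  NOT packaging opened: no → true
  days since delivery between 129 days and 234 days: 160 in [129, 234] is true
  NOT customer is a member: yes → false
  item shows signs of use: yes → true
  return reason ∈ {defective, unwanted, wrong-item}: defective is in the set → true
  original tags attached: no → false
  damaged in transit: no → false
  receipt or order number provided: yes → true
  restocking fee paid: yes → true
  item price ≥ 1117.17 USD: 1334.63 ≥ 1117.17 is true
  item category ∈ {jewelry, media, perishable}: media is in the set → true
Combine:
[1.1.1.1.1] false OR true OR true = true
[1.1.1.1] NOT true = false
[1.1.1.2.2] true AND true = true
[1.1.1.2] false OR true = true
[1.1.1] false OR true = true
[1.1] NOT true = false
[1.2.1.1] false AND false = false
[1.2.1] NOT false = true
[1.2.2] true AND true = true
[1.2.3] true OR true = true
[1.2] true OR true OR true = true
[1] exactly-one(false, true) = true
[2] true → true = true
[root] true AND true = true
Overall: true → accepted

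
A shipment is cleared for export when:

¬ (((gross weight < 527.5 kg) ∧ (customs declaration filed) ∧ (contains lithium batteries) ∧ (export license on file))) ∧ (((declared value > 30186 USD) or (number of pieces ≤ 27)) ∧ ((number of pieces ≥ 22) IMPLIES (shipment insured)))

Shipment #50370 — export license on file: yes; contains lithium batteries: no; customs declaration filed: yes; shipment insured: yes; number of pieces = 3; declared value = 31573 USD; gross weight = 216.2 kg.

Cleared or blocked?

Cleared

Atomic conditions:
  gross weight < 527.5 kg: 216.2 < 527.5 is true
  customs declaration filed: yes → true
  contains lithium batteries: no → false
  export license on file: yes → true
  declared value > 30186 USD: 31573 > 30186 is true
  number of pieces ≤ 27: 3 ≤ 27 is true
  number of pieces ≥ 22: 3 ≥ 22 is false
  shipment insured: yes → true
Combine:
[1.1] true AND true AND false AND true = false
[1] NOT false = true
[2.1] true OR true = true
[2.2] false → true (antecedent false ⇒ implication holds) = true
[2] true AND true = true
[root] true AND true = true
Overall: true → cleared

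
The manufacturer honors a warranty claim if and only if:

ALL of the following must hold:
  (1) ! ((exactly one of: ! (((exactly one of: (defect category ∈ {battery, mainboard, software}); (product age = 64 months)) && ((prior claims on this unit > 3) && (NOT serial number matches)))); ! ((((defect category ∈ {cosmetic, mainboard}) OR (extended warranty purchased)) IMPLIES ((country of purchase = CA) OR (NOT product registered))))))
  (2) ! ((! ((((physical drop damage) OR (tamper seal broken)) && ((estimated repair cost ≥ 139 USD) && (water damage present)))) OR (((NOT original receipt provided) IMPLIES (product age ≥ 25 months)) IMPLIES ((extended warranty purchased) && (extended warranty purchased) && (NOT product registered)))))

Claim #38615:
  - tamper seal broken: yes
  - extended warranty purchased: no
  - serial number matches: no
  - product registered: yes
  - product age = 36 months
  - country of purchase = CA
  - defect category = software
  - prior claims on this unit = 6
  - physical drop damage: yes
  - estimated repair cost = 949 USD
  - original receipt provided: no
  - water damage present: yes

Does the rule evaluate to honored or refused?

Honored

Atomic conditions:
  defect category ∈ {battery, mainboard, software}: software is in the set → true
  product age = 64 months: 36 == 64 is false
  prior claims on this unit > 3: 6 > 3 is true
  NOT serial number matches: no → true
  defect category ∈ {cosmetic, mainboard}: software is not in the set → false
  extended warranty purchased: no → false
  country of purchase = CA: CA == CA is true
  NOT product registered: yes → false
  physical drop damage: yes → true
  tamper seal broken: yes → true
  estimated repair cost ≥ 139 USD: 949 ≥ 139 is true
  water damage present: yes → true
  NOT original receipt provided: no → true
  product age ≥ 25 months: 36 ≥ 25 is true
Combine:
[1.1.1.1.1] exactly-one(true, false) = true
[1.1.1.1.2] true AND true = true
[1.1.1.1] true AND true = true
[1.1.1] NOT true = false
[1.1.2.1.1] false OR false = false
[1.1.2.1.2] true OR false = true
[1.1.2.1] false → true (antecedent false ⇒ implication holds) = true
[1.1.2] NOT true = false
[1.1] exactly-one(false, false) = false
[1] NOT false = true
[2.1.1.1.1] true OR true = true
[2.1.1.1.2] true AND true = true
[2.1.1.1] true AND true = true
[2.1.1] NOT true = false
[2.1.2.1] true → true = true
[2.1.2.2] false AND false AND false = false
[2.1.2] true → false = false
[2.1] false OR false = false
[2] NOT false = true
[root] true AND true = true
Overall: true → honored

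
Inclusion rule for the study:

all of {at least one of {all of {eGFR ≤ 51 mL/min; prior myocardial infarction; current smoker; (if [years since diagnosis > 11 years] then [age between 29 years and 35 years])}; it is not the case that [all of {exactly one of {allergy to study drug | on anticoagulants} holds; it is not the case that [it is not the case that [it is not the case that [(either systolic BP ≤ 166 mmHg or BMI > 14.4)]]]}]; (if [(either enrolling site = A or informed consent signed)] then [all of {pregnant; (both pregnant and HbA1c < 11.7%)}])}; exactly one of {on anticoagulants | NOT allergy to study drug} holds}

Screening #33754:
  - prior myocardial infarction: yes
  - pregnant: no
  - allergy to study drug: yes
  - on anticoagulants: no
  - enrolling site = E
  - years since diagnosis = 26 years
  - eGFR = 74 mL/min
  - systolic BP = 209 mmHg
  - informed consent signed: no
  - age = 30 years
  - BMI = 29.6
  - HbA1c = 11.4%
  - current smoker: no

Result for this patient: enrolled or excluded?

Excluded

Atomic conditions:
  eGFR ≤ 51 mL/min: 74 ≤ 51 is false
  prior myocardial infarction: yes → true
  current smoker: no → false
  years since diagnosis > 11 years: 26 > 11 is true
  age between 29 years and 35 years: 30 in [29, 35] is true
  allergy to study drug: yes → true
  on anticoagulants: no → false
  systolic BP ≤ 166 mmHg: 209 ≤ 166 is false
  BMI > 14.4: 29.6 > 14.4 is true
  enrolling site = A: E == A is false
  informed consent signed: no → false
  pregnant: no → false
  HbA1c < 11.7%: 11.4 < 11.7 is true
  NOT allergy to study drug: yes → false
Combine:
[1.1.4] true → true = true
[1.1] false AND true AND false AND true = false
[1.2.1.1] exactly-one(true, false) = true
[1.2.1.2.1.1.1] false OR true = true
[1.2.1.2.1.1] NOT true = false
[1.2.1.2.1] NOT false = true
[1.2.1.2] NOT true = false
[1.2.1] true AND false = false
[1.2] NOT false = true
[1.3.1] false OR false = false
[1.3.2.2] false AND true = false
[1.3.2] false AND false = false
[1.3] false → false (antecedent false ⇒ implication holds) = true
[1] false OR true OR true = true
[2] exactly-one(false, false) = false
[root] true AND false = false
Overall: false → excluded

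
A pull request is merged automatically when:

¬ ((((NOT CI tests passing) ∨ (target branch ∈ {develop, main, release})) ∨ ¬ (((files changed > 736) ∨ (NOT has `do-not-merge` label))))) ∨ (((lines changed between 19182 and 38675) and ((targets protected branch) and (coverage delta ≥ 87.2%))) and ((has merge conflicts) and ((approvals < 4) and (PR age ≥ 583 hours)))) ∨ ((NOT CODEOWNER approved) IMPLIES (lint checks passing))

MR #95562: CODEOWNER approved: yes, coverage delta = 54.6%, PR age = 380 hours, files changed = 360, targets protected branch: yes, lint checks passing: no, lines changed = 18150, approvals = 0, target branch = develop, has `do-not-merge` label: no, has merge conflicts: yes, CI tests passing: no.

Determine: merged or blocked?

Atomic conditions:
  NOT CI tests passing: no → true
  target branch ∈ {develop, main, release}: develop is in the set → true
  files changed > 736: 360 > 736 is false
  NOT has `do-not-merge` label: no → true
  lines changed between 19182 and 38675: 18150 in [19182, 38675] is false
  targets protected branch: yes → true
  coverage delta ≥ 87.2%: 54.6 ≥ 87.2 is false
  has merge conflicts: yes → true
  approvals < 4: 0 < 4 is true
  PR age ≥ 583 hours: 380 ≥ 583 is false
  NOT CODEOWNER approved: yes → false
  lint checks passing: no → false
Combine:
[1.1.1] true OR true = true
[1.1.2.1] false OR true = true
[1.1.2] NOT true = false
[1.1] true OR false = true
[1] NOT true = false
[2.1.2] true AND false = false
[2.1] false AND false = false
[2.2.2] true AND false = false
[2.2] true AND false = false
[2] false AND false = false
[3] false → false (antecedent false ⇒ implication holds) = true
[root] false OR false OR true = true
Overall: true → merged

Merged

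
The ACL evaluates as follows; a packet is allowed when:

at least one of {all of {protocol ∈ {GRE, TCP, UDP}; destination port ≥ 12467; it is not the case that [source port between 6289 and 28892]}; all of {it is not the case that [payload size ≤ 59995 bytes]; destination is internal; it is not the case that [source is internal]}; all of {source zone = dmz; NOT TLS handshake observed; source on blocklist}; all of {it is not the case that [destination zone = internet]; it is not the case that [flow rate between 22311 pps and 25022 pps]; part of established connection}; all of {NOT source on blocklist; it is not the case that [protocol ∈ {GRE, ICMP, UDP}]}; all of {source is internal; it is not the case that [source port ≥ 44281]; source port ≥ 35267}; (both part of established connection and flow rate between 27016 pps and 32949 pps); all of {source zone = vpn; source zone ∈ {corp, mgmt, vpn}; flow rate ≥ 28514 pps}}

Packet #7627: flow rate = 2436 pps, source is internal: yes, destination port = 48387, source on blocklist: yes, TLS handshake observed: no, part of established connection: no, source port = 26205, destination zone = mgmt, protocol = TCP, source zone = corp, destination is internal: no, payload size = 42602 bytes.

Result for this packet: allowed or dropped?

Dropped

Atomic conditions:
  protocol ∈ {GRE, TCP, UDP}: TCP is in the set → true
  destination port ≥ 12467: 48387 ≥ 12467 is true
  source port between 6289 and 28892: 26205 in [6289, 28892] is true
  payload size ≤ 59995 bytes: 42602 ≤ 59995 is true
  destination is internal: no → false
  source is internal: yes → true
  source zone = dmz: corp == dmz is false
  NOT TLS handshake observed: no → true
  source on blocklist: yes → true
  destination zone = internet: mgmt == internet is false
  flow rate between 22311 pps and 25022 pps: 2436 in [22311, 25022] is false
  part of established connection: no → false
  NOT source on blocklist: yes → false
  protocol ∈ {GRE, ICMP, UDP}: TCP is not in the set → false
  source port ≥ 44281: 26205 ≥ 44281 is false
  source port ≥ 35267: 26205 ≥ 35267 is false
  flow rate between 27016 pps and 32949 pps: 2436 in [27016, 32949] is false
  source zone = vpn: corp == vpn is false
  source zone ∈ {corp, mgmt, vpn}: corp is in the set → true
  flow rate ≥ 28514 pps: 2436 ≥ 28514 is false
Combine:
[1.3] NOT true = false
[1] true AND true AND false = false
[2.1] NOT true = false
[2.3] NOT true = false
[2] false AND false AND false = false
[3] false AND true AND true = false
[4.1] NOT false = true
[4.2] NOT false = true
[4] true AND true AND false = false
[5.2] NOT false = true
[5] false AND true = false
[6.2] NOT false = true
[6] true AND true AND false = false
[7] false AND false = false
[8] false AND true AND false = false
[root] false OR false OR false OR false OR false OR false OR false OR false = false
Overall: false → dropped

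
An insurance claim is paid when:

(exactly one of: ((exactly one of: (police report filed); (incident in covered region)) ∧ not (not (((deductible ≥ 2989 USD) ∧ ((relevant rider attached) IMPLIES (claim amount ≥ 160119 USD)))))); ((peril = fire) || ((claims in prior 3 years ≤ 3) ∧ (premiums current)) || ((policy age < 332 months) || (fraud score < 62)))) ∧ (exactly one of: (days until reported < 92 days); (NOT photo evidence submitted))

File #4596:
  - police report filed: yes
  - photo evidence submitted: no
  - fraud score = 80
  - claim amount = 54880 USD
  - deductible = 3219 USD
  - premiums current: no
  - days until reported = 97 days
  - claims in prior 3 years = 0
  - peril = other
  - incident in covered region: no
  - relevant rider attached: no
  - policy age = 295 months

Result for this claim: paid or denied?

Atomic conditions:
  police report filed: yes → true
  incident in covered region: no → false
  deductible ≥ 2989 USD: 3219 ≥ 2989 is true
  relevant rider attached: no → false
  claim amount ≥ 160119 USD: 54880 ≥ 160119 is false
  peril = fire: other == fire is false
  claims in prior 3 years ≤ 3: 0 ≤ 3 is true
  premiums current: no → false
  policy age < 332 months: 295 < 332 is true
  fraud score < 62: 80 < 62 is false
  days until reported < 92 days: 97 < 92 is false
  NOT photo evidence submitted: no → true
Combine:
[1.1.1] exactly-one(true, false) = true
[1.1.2.1.1.2] false → false (antecedent false ⇒ implication holds) = true
[1.1.2.1.1] true AND true = true
[1.1.2.1] NOT true = false
[1.1.2] NOT false = true
[1.1] true AND true = true
[1.2.2] true AND false = false
[1.2.3] true OR false = true
[1.2] false OR false OR true = true
[1] exactly-one(true, true) = false
[2] exactly-one(false, true) = true
[root] false AND true = false
Overall: false → denied

Denied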